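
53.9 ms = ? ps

milli = 10^-3, pico = 10^-12; factor is 10^9.
53.9 × 10^9 = 53900000000

53900000000 ps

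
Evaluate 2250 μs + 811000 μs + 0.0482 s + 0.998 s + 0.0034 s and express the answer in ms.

In ms:
  2250 μs = 2250 × 10⁻³ ms = 2.25
  811000 μs = 811000 × 10⁻³ ms = 811
  0.0482 s = 0.0482 × 10³ ms = 48.2
  0.998 s = 0.998 × 10³ ms = 998
  0.0034 s = 0.0034 × 10³ ms = 3.4
Sum: 2.25 + 811 + 48.2 + 998 + 3.4 = 1862.85

1862.85 ms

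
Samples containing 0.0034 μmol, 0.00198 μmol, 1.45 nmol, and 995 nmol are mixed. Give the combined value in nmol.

1001.83 nmol

In nmol:
  0.0034 μmol = 0.0034 × 10³ nmol = 3.4
  0.00198 μmol = 0.00198 × 10³ nmol = 1.98
  1.45 nmol → 1.45
  995 nmol → 995
Sum: 3.4 + 1.98 + 1.45 + 995 = 1001.83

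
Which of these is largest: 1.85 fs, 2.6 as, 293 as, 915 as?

1.85 fs

1.85 fs = 0.00000000000000185 s
2.6 as = 0.0000000000000000026 s
293 as = 0.000000000000000293 s
915 as = 0.000000000000000915 s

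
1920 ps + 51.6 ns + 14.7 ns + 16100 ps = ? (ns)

84.32 ns

In ns:
  1920 ps = 1920 × 10^-3 ns = 1.92
  51.6 ns → 51.6
  14.7 ns → 14.7
  16100 ps = 16100 × 10^-3 ns = 16.1
Sum: 1.92 + 51.6 + 14.7 + 16.1 = 84.32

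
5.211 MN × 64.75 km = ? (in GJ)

337.41225 GJ

5.211e6 × 64.75e3 = 337.41225e9 J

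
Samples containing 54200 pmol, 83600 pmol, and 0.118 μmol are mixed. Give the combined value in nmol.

In nmol:
  54200 pmol = 54200 × 10⁻³ nmol = 54.2
  83600 pmol = 83600 × 10⁻³ nmol = 83.6
  0.118 μmol = 0.118 × 10³ nmol = 118
Sum: 54.2 + 83.6 + 118 = 255.8

255.8 nmol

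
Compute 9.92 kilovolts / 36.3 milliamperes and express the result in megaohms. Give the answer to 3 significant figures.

0.273 megaohms

(9.92e3) / (36.3e-3) = 0.27328e6 Ω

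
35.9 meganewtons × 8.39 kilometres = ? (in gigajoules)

301.201 gigajoules

35.9 × 10⁶ × 8.39 × 10³ = 301.201 × 10⁹ J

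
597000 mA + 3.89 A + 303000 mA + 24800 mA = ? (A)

928.69 A

In A:
  597000 mA = 597000 × 10⁻³ A = 597
  3.89 A → 3.89
  303000 mA = 303000 × 10⁻³ A = 303
  24800 mA = 24800 × 10⁻³ A = 24.8
Sum: 597 + 3.89 + 303 + 24.8 = 928.69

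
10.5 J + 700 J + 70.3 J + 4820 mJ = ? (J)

785.62 J

In J:
  10.5 J → 10.5
  700 J → 700
  70.3 J → 70.3
  4820 mJ = 4820 × 10⁻³ J = 4.82
Sum: 10.5 + 700 + 70.3 + 4.82 = 785.62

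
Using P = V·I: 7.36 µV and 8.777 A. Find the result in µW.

7.36 × 10⁻⁶ × 8.777 = 64.59872 × 10⁻⁶ W

64.59872 µW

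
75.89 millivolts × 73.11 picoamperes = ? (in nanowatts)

75.89 × 10^-3 × 73.11 × 10^-12 = 5548.3179 × 10^-15 W

0.0055483179 nanowatts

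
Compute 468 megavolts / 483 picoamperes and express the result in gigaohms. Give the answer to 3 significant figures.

(468 × 10^6) / (483 × 10^-12) = 0.96894 × 10^18 Ω

969000000 gigaohms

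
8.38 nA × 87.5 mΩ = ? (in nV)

0.73325 nV

8.38 × 10^-9 × 87.5 × 10^-3 = 733.25 × 10^-12 V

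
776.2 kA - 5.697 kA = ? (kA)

770.503 kA

In kA:
  776.2 kA → 776.2
  5.697 kA → 5.697
Difference: 776.2 - 5.697 = 770.503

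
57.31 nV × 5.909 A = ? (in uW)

0.33864479 uW

57.31 × 10^-9 × 5.909 = 338.64479 × 10^-9 W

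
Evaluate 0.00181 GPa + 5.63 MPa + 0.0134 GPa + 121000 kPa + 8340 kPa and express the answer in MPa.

In MPa:
  0.00181 GPa = 0.00181 × 10³ MPa = 1.81
  5.63 MPa → 5.63
  0.0134 GPa = 0.0134 × 10³ MPa = 13.4
  121000 kPa = 121000 × 10⁻³ MPa = 121
  8340 kPa = 8340 × 10⁻³ MPa = 8.34
Sum: 1.81 + 5.63 + 13.4 + 121 + 8.34 = 150.18

150.18 MPa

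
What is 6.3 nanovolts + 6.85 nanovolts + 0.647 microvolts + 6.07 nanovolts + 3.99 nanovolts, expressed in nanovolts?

In nanovolts:
  6.3 nanovolts → 6.3
  6.85 nanovolts → 6.85
  0.647 microvolts = 0.647e3 nanovolts = 647
  6.07 nanovolts → 6.07
  3.99 nanovolts → 3.99
Sum: 6.3 + 6.85 + 647 + 6.07 + 3.99 = 670.21

670.21 nanovolts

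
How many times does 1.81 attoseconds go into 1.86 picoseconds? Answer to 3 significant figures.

1030000

(1.86 × 10^-12) / (1.81 × 10^-18) = 1.028 × 10^6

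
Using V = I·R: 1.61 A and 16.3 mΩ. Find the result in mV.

1.61 × 16.3 × 10^-3 = 26.243 × 10^-3 V

26.243 mV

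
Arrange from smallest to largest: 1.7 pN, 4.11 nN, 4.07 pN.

1.7 pN < 4.07 pN < 4.11 nN

1.7 pN = 0.0000000000017 N
4.11 nN = 0.00000000411 N
4.07 pN = 0.00000000000407 N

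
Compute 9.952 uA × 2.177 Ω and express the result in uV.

9.952 × 10^-6 × 2.177 = 21.665504 × 10^-6 V

21.665504 uV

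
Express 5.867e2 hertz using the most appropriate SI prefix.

= 586.7 hertz; mantissa already in [1, 1000).

586.7 hertz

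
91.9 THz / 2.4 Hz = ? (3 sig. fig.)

38300000000000

(91.9 × 10^12) / (2.4) = 38.29 × 10^12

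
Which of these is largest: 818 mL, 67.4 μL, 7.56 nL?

818 mL = 0.818 L
67.4 μL = 0.0000674 L
7.56 nL = 0.00000000756 L

818 mL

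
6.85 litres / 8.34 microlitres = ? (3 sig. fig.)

(6.85) / (8.34e-6) = 0.8213e6

821000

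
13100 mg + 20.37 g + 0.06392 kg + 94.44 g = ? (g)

191.83 g

In g:
  13100 mg = 13100e-3 g = 13.1
  20.37 g → 20.37
  0.06392 kg = 0.06392e3 g = 63.92
  94.44 g → 94.44
Sum: 13.1 + 20.37 + 63.92 + 94.44 = 191.83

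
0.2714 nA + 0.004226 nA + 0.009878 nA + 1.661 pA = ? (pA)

287.165 pA

In pA:
  0.2714 nA = 0.2714 × 10³ pA = 271.4
  0.004226 nA = 0.004226 × 10³ pA = 4.226
  0.009878 nA = 0.009878 × 10³ pA = 9.878
  1.661 pA → 1.661
Sum: 271.4 + 4.226 + 9.878 + 1.661 = 287.165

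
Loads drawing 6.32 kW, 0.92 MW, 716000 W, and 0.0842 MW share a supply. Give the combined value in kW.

In kW:
  6.32 kW → 6.32
  0.92 MW = 0.92 × 10³ kW = 920
  716000 W = 716000 × 10⁻³ kW = 716
  0.0842 MW = 0.0842 × 10³ kW = 84.2
Sum: 6.32 + 920 + 716 + 84.2 = 1726.52

1726.52 kW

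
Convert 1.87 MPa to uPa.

mega = 10⁶, micro = 10⁻⁶; factor is 10¹².
1.87 × 10¹² = 1870000000000

1870000000000 uPa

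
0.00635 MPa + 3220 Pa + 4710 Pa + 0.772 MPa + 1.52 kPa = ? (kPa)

787.8 kPa

In kPa:
  0.00635 MPa = 0.00635 × 10³ kPa = 6.35
  3220 Pa = 3220 × 10⁻³ kPa = 3.22
  4710 Pa = 4710 × 10⁻³ kPa = 4.71
  0.772 MPa = 0.772 × 10³ kPa = 772
  1.52 kPa → 1.52
Sum: 6.35 + 3.22 + 4.71 + 772 + 1.52 = 787.8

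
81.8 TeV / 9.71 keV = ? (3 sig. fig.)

(81.8e12) / (9.71e3) = 8.424e9

8420000000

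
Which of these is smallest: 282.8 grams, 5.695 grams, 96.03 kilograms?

282.8 grams = 282.8 grams
5.695 grams = 5.695 grams
96.03 kilograms = 96030 grams

5.695 grams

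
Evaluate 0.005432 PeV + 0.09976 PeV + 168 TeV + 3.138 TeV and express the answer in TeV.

276.33 TeV

In TeV:
  0.005432 PeV = 0.005432 × 10³ TeV = 5.432
  0.09976 PeV = 0.09976 × 10³ TeV = 99.76
  168 TeV → 168
  3.138 TeV → 3.138
Sum: 5.432 + 99.76 + 168 + 3.138 = 276.33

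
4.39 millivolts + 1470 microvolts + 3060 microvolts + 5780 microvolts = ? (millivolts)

In millivolts:
  4.39 millivolts → 4.39
  1470 microvolts = 1470e-3 millivolts = 1.47
  3060 microvolts = 3060e-3 millivolts = 3.06
  5780 microvolts = 5780e-3 millivolts = 5.78
Sum: 4.39 + 1.47 + 3.06 + 5.78 = 14.7

14.7 millivolts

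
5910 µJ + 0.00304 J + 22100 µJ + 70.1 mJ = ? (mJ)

101.15 mJ

In mJ:
  5910 µJ = 5910 × 10⁻³ mJ = 5.91
  0.00304 J = 0.00304 × 10³ mJ = 3.04
  22100 µJ = 22100 × 10⁻³ mJ = 22.1
  70.1 mJ → 70.1
Sum: 5.91 + 3.04 + 22.1 + 70.1 = 101.15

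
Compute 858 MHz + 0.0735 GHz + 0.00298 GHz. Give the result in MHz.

In MHz:
  858 MHz → 858
  0.0735 GHz = 0.0735 × 10³ MHz = 73.5
  0.00298 GHz = 0.00298 × 10³ MHz = 2.98
Sum: 858 + 73.5 + 2.98 = 934.48

934.48 MHz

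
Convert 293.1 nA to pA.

293100 pA

nano = 10^-9, pico = 10^-12; factor is 10^3.
293.1 × 10^3 = 293100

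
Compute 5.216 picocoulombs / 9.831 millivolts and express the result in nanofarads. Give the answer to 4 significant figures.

(5.216e-12) / (9.831e-3) = 0.530567e-9 F

0.5306 nanofarads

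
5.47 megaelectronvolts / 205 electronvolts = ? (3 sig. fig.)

(5.47 × 10⁶) / (205) = 0.02668 × 10⁶

26700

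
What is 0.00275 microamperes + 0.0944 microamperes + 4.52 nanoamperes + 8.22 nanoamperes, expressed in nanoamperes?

In nanoamperes:
  0.00275 microamperes = 0.00275 × 10^3 nanoamperes = 2.75
  0.0944 microamperes = 0.0944 × 10^3 nanoamperes = 94.4
  4.52 nanoamperes → 4.52
  8.22 nanoamperes → 8.22
Sum: 2.75 + 94.4 + 4.52 + 8.22 = 109.89

109.89 nanoamperes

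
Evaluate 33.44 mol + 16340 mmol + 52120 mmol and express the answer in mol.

101.9 mol

In mol:
  33.44 mol → 33.44
  16340 mmol = 16340e-3 mol = 16.34
  52120 mmol = 52120e-3 mol = 52.12
Sum: 33.44 + 16.34 + 52.12 = 101.9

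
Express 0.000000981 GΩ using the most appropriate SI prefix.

981 Ω

= 981 Ω; mantissa already in [1, 1000).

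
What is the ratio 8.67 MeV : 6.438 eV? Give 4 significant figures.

(8.67e6) / (6.438) = 1.3467e6

1347000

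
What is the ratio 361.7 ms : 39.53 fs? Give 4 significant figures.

9150000000000

(361.7e-3) / (39.53e-15) = 9.15e12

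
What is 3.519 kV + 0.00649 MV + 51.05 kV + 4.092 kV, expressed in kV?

65.151 kV

In kV:
  3.519 kV → 3.519
  0.00649 MV = 0.00649 × 10^3 kV = 6.49
  51.05 kV → 51.05
  4.092 kV → 4.092
Sum: 3.519 + 6.49 + 51.05 + 4.092 = 65.151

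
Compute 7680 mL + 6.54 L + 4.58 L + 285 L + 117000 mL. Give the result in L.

420.8 L

In L:
  7680 mL = 7680 × 10^-3 L = 7.68
  6.54 L → 6.54
  4.58 L → 4.58
  285 L → 285
  117000 mL = 117000 × 10^-3 L = 117
Sum: 7.68 + 6.54 + 4.58 + 285 + 117 = 420.8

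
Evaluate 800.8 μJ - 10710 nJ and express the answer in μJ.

790.09 μJ

In μJ:
  800.8 μJ → 800.8
  10710 nJ = 10710e-3 μJ = 10.71
Difference: 800.8 - 10.71 = 790.09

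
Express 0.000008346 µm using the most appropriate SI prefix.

8.346 pm

= 8.346 × 10⁻¹² m; 10⁻¹² is pico.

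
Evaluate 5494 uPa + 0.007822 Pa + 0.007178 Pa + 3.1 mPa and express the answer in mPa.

In mPa:
  5494 uPa = 5494e-3 mPa = 5.494
  0.007822 Pa = 0.007822e3 mPa = 7.822
  0.007178 Pa = 0.007178e3 mPa = 7.178
  3.1 mPa → 3.1
Sum: 5.494 + 7.822 + 7.178 + 3.1 = 23.594

23.594 mPa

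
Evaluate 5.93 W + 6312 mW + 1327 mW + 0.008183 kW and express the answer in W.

In W:
  5.93 W → 5.93
  6312 mW = 6312 × 10^-3 W = 6.312
  1327 mW = 1327 × 10^-3 W = 1.327
  0.008183 kW = 0.008183 × 10^3 W = 8.183
Sum: 5.93 + 6.312 + 1.327 + 8.183 = 21.752

21.752 W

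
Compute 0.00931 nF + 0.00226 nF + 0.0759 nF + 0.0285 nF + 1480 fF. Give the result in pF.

117.45 pF

In pF:
  0.00931 nF = 0.00931 × 10³ pF = 9.31
  0.00226 nF = 0.00226 × 10³ pF = 2.26
  0.0759 nF = 0.0759 × 10³ pF = 75.9
  0.0285 nF = 0.0285 × 10³ pF = 28.5
  1480 fF = 1480 × 10⁻³ pF = 1.48
Sum: 9.31 + 2.26 + 75.9 + 28.5 + 1.48 = 117.45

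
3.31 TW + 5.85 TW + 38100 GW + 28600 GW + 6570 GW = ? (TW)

In TW:
  3.31 TW → 3.31
  5.85 TW → 5.85
  38100 GW = 38100 × 10⁻³ TW = 38.1
  28600 GW = 28600 × 10⁻³ TW = 28.6
  6570 GW = 6570 × 10⁻³ TW = 6.57
Sum: 3.31 + 5.85 + 38.1 + 28.6 + 6.57 = 82.43

82.43 TW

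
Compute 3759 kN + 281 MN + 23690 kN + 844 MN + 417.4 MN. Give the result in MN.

In MN:
  3759 kN = 3759 × 10⁻³ MN = 3.759
  281 MN → 281
  23690 kN = 23690 × 10⁻³ MN = 23.69
  844 MN → 844
  417.4 MN → 417.4
Sum: 3.759 + 281 + 23.69 + 844 + 417.4 = 1569.849

1569.849 MN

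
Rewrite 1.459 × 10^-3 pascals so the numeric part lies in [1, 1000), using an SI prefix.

= 1.459 × 10^-3 pascals; 10^-3 is milli.

1.459 millipascals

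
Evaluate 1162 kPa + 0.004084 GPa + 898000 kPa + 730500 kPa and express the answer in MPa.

1633.746 MPa

In MPa:
  1162 kPa = 1162 × 10^-3 MPa = 1.162
  0.004084 GPa = 0.004084 × 10^3 MPa = 4.084
  898000 kPa = 898000 × 10^-3 MPa = 898
  730500 kPa = 730500 × 10^-3 MPa = 730.5
Sum: 1.162 + 4.084 + 898 + 730.5 = 1633.746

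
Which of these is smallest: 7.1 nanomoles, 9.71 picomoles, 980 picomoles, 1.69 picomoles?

1.69 picomoles

7.1 nanomoles = 0.0000000071 moles
9.71 picomoles = 0.00000000000971 moles
980 picomoles = 0.00000000098 moles
1.69 picomoles = 0.00000000000169 moles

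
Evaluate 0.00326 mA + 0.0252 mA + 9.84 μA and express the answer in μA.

38.3 μA

In μA:
  0.00326 mA = 0.00326 × 10^3 μA = 3.26
  0.0252 mA = 0.0252 × 10^3 μA = 25.2
  9.84 μA → 9.84
Sum: 3.26 + 25.2 + 9.84 = 38.3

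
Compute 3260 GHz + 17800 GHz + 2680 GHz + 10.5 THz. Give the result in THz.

34.24 THz

In THz:
  3260 GHz = 3260e-3 THz = 3.26
  17800 GHz = 17800e-3 THz = 17.8
  2680 GHz = 2680e-3 THz = 2.68
  10.5 THz → 10.5
Sum: 3.26 + 17.8 + 2.68 + 10.5 = 34.24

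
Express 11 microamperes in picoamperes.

11000000 picoamperes

micro = 10⁻⁶, pico = 10⁻¹²; factor is 10⁶.
11 × 10⁶ = 11000000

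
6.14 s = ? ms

6140 ms

(no prefix) = 1e0, milli = 1e-3; factor is 1e3.
6.14 × 1e3 = 6140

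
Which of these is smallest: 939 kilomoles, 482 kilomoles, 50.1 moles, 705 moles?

50.1 moles

939 kilomoles = 939000 moles
482 kilomoles = 482000 moles
50.1 moles = 50.1 moles
705 moles = 705 moles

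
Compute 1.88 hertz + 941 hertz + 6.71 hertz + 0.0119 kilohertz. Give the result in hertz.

961.49 hertz

In hertz:
  1.88 hertz → 1.88
  941 hertz → 941
  6.71 hertz → 6.71
  0.0119 kilohertz = 0.0119 × 10^3 hertz = 11.9
Sum: 1.88 + 941 + 6.71 + 11.9 = 961.49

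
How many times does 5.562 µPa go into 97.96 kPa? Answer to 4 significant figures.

(97.96 × 10^3) / (5.562 × 10^-6) = 17.612 × 10^9

17610000000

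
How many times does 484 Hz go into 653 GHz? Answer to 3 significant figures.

(653 × 10^9) / (484) = 1.349 × 10^9

1350000000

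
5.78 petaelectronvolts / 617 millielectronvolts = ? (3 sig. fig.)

(5.78 × 10¹⁵) / (617 × 10⁻³) = 0.009368 × 10¹⁸

9370000000000000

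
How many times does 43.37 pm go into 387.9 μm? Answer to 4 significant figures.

8944000

(387.9e-6) / (43.37e-12) = 8.944e6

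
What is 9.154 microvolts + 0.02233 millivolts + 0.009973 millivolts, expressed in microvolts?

In microvolts:
  9.154 microvolts → 9.154
  0.02233 millivolts = 0.02233e3 microvolts = 22.33
  0.009973 millivolts = 0.009973e3 microvolts = 9.973
Sum: 9.154 + 22.33 + 9.973 = 41.457

41.457 microvolts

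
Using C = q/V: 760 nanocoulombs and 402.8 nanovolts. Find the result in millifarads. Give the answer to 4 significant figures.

(760e-9) / (402.8e-9) = 1.88679 F

1887 millifarads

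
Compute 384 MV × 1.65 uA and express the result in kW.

0.6336 kW

384e6 × 1.65e-6 = 633.6 W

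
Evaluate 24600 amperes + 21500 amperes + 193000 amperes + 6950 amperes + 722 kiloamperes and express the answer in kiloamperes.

In kiloamperes:
  24600 amperes = 24600 × 10⁻³ kiloamperes = 24.6
  21500 amperes = 21500 × 10⁻³ kiloamperes = 21.5
  193000 amperes = 193000 × 10⁻³ kiloamperes = 193
  6950 amperes = 6950 × 10⁻³ kiloamperes = 6.95
  722 kiloamperes → 722
Sum: 24.6 + 21.5 + 193 + 6.95 + 722 = 968.05

968.05 kiloamperes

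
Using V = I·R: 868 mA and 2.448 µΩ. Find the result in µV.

868 × 10⁻³ × 2.448 × 10⁻⁶ = 2124.864 × 10⁻⁹ V

2.124864 µV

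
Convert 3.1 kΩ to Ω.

3100 Ω

kilo = 10³, (no prefix) = 10⁰; factor is 10³.
3.1 × 10³ = 3100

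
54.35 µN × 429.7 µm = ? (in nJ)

54.35 × 10^-6 × 429.7 × 10^-6 = 23354.195 × 10^-12 J

23.354195 nJ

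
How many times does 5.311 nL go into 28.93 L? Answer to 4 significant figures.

(28.93) / (5.311e-9) = 5.4472e9

5447000000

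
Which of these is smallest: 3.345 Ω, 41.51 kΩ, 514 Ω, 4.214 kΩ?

3.345 Ω = 3.345 Ω
41.51 kΩ = 41510 Ω
514 Ω = 514 Ω
4.214 kΩ = 4214 Ω

3.345 Ω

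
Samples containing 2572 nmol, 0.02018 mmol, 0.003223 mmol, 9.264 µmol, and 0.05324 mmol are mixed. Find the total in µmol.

88.479 µmol

In µmol:
  2572 nmol = 2572e-3 µmol = 2.572
  0.02018 mmol = 0.02018e3 µmol = 20.18
  0.003223 mmol = 0.003223e3 µmol = 3.223
  9.264 µmol → 9.264
  0.05324 mmol = 0.05324e3 µmol = 53.24
Sum: 2.572 + 20.18 + 3.223 + 9.264 + 53.24 = 88.479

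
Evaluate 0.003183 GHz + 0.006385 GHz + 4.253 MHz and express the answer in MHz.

13.821 MHz

In MHz:
  0.003183 GHz = 0.003183 × 10³ MHz = 3.183
  0.006385 GHz = 0.006385 × 10³ MHz = 6.385
  4.253 MHz → 4.253
Sum: 3.183 + 6.385 + 4.253 = 13.821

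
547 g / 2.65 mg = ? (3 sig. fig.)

206000

(547) / (2.65 × 10⁻³) = 206.4 × 10³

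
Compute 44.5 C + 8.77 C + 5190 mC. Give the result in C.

58.46 C

In C:
  44.5 C → 44.5
  8.77 C → 8.77
  5190 mC = 5190e-3 C = 5.19
Sum: 44.5 + 8.77 + 5.19 = 58.46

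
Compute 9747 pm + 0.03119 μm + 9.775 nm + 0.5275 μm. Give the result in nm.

In nm:
  9747 pm = 9747e-3 nm = 9.747
  0.03119 μm = 0.03119e3 nm = 31.19
  9.775 nm → 9.775
  0.5275 μm = 0.5275e3 nm = 527.5
Sum: 9.747 + 31.19 + 9.775 + 527.5 = 578.212

578.212 nm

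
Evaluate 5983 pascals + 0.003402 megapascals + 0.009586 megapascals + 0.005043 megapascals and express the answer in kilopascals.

In kilopascals:
  5983 pascals = 5983e-3 kilopascals = 5.983
  0.003402 megapascals = 0.003402e3 kilopascals = 3.402
  0.009586 megapascals = 0.009586e3 kilopascals = 9.586
  0.005043 megapascals = 0.005043e3 kilopascals = 5.043
Sum: 5.983 + 3.402 + 9.586 + 5.043 = 24.014

24.014 kilopascals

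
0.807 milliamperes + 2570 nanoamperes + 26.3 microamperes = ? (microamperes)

In microamperes:
  0.807 milliamperes = 0.807e3 microamperes = 807
  2570 nanoamperes = 2570e-3 microamperes = 2.57
  26.3 microamperes → 26.3
Sum: 807 + 2.57 + 26.3 = 835.87

835.87 microamperes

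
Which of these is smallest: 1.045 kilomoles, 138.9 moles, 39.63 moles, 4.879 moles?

4.879 moles

1.045 kilomoles = 1045 moles
138.9 moles = 138.9 moles
39.63 moles = 39.63 moles
4.879 moles = 4.879 moles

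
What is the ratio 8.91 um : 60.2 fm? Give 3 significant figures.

(8.91 × 10^-6) / (60.2 × 10^-15) = 0.148 × 10^9

148000000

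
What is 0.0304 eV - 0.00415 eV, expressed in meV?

In meV:
  0.0304 eV = 0.0304e3 meV = 30.4
  0.00415 eV = 0.00415e3 meV = 4.15
Difference: 30.4 - 4.15 = 26.25

26.25 meV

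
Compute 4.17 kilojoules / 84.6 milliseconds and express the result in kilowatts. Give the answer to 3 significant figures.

49.3 kilowatts

(4.17 × 10³) / (84.6 × 10⁻³) = 0.049291 × 10⁶ W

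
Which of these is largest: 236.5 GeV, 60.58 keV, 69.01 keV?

236.5 GeV

236.5 GeV = 236500000000 eV
60.58 keV = 60580 eV
69.01 keV = 69010 eV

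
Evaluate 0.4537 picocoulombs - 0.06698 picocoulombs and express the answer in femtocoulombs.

386.72 femtocoulombs

In femtocoulombs:
  0.4537 picocoulombs = 0.4537 × 10³ femtocoulombs = 453.7
  0.06698 picocoulombs = 0.06698 × 10³ femtocoulombs = 66.98
Difference: 453.7 - 66.98 = 386.72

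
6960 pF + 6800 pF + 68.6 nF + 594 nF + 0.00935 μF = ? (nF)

685.71 nF

In nF:
  6960 pF = 6960 × 10⁻³ nF = 6.96
  6800 pF = 6800 × 10⁻³ nF = 6.8
  68.6 nF → 68.6
  594 nF → 594
  0.00935 μF = 0.00935 × 10³ nF = 9.35
Sum: 6.96 + 6.8 + 68.6 + 594 + 9.35 = 685.71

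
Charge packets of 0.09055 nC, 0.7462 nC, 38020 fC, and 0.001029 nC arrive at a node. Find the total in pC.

875.799 pC

In pC:
  0.09055 nC = 0.09055 × 10^3 pC = 90.55
  0.7462 nC = 0.7462 × 10^3 pC = 746.2
  38020 fC = 38020 × 10^-3 pC = 38.02
  0.001029 nC = 0.001029 × 10^3 pC = 1.029
Sum: 90.55 + 746.2 + 38.02 + 1.029 = 875.799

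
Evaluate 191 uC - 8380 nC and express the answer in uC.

In uC:
  191 uC → 191
  8380 nC = 8380 × 10⁻³ uC = 8.38
Difference: 191 - 8.38 = 182.62

182.62 uC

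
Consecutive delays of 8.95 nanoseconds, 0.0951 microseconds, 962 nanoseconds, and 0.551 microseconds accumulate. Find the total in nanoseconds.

In nanoseconds:
  8.95 nanoseconds → 8.95
  0.0951 microseconds = 0.0951 × 10³ nanoseconds = 95.1
  962 nanoseconds → 962
  0.551 microseconds = 0.551 × 10³ nanoseconds = 551
Sum: 8.95 + 95.1 + 962 + 551 = 1617.05

1617.05 nanoseconds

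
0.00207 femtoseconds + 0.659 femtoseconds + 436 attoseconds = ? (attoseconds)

In attoseconds:
  0.00207 femtoseconds = 0.00207 × 10³ attoseconds = 2.07
  0.659 femtoseconds = 0.659 × 10³ attoseconds = 659
  436 attoseconds → 436
Sum: 2.07 + 659 + 436 = 1097.07

1097.07 attoseconds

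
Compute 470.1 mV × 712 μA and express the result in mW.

470.1 × 10⁻³ × 712 × 10⁻⁶ = 334711.2 × 10⁻⁹ W

0.3347112 mW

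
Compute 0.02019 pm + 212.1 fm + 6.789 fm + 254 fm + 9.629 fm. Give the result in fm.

In fm:
  0.02019 pm = 0.02019e3 fm = 20.19
  212.1 fm → 212.1
  6.789 fm → 6.789
  254 fm → 254
  9.629 fm → 9.629
Sum: 20.19 + 212.1 + 6.789 + 254 + 9.629 = 502.708

502.708 fm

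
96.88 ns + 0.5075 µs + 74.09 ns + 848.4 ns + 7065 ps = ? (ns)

1533.935 ns

In ns:
  96.88 ns → 96.88
  0.5075 µs = 0.5075 × 10^3 ns = 507.5
  74.09 ns → 74.09
  848.4 ns → 848.4
  7065 ps = 7065 × 10^-3 ns = 7.065
Sum: 96.88 + 507.5 + 74.09 + 848.4 + 7.065 = 1533.935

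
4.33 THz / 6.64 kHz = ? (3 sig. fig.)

652000000

(4.33 × 10¹²) / (6.64 × 10³) = 0.6521 × 10⁹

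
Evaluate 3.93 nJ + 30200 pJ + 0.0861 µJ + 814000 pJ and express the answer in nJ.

934.23 nJ

In nJ:
  3.93 nJ → 3.93
  30200 pJ = 30200e-3 nJ = 30.2
  0.0861 µJ = 0.0861e3 nJ = 86.1
  814000 pJ = 814000e-3 nJ = 814
Sum: 3.93 + 30.2 + 86.1 + 814 = 934.23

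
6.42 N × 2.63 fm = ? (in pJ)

6.42 × 2.63e-15 = 16.8846e-15 J

0.0168846 pJ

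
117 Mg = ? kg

mega = 10^6, kilo = 10^3; factor is 10^3.
117 × 10^3 = 117000

117000 kg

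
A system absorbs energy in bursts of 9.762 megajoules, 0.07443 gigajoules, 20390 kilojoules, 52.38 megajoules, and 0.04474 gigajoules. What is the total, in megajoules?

201.702 megajoules

In megajoules:
  9.762 megajoules → 9.762
  0.07443 gigajoules = 0.07443 × 10³ megajoules = 74.43
  20390 kilojoules = 20390 × 10⁻³ megajoules = 20.39
  52.38 megajoules → 52.38
  0.04474 gigajoules = 0.04474 × 10³ megajoules = 44.74
Sum: 9.762 + 74.43 + 20.39 + 52.38 + 44.74 = 201.702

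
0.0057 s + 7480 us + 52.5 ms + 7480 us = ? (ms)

73.16 ms

In ms:
  0.0057 s = 0.0057 × 10^3 ms = 5.7
  7480 us = 7480 × 10^-3 ms = 7.48
  52.5 ms → 52.5
  7480 us = 7480 × 10^-3 ms = 7.48
Sum: 5.7 + 7.48 + 52.5 + 7.48 = 73.16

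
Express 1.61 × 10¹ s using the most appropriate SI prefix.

= 16.1 s; mantissa already in [1, 1000).

16.1 s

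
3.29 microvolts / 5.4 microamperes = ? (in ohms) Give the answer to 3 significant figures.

(3.29e-6) / (5.4e-6) = 0.60926 Ω

0.609 ohms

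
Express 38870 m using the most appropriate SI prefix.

= 38.87 × 10³ m; 10³ is kilo.

38.87 km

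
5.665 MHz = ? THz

0.000005665 THz

mega = 10⁶, tera = 10¹²; factor is 10⁻⁶.
5.665 × 10⁻⁶ = 0.000005665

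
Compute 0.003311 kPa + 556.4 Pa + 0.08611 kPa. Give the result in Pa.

In Pa:
  0.003311 kPa = 0.003311 × 10³ Pa = 3.311
  556.4 Pa → 556.4
  0.08611 kPa = 0.08611 × 10³ Pa = 86.11
Sum: 3.311 + 556.4 + 86.11 = 645.821

645.821 Pa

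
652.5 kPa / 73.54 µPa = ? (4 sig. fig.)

(652.5 × 10³) / (73.54 × 10⁻⁶) = 8.8727 × 10⁹

8873000000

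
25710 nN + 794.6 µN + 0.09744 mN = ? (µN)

917.75 µN

In µN:
  25710 nN = 25710 × 10^-3 µN = 25.71
  794.6 µN → 794.6
  0.09744 mN = 0.09744 × 10^3 µN = 97.44
Sum: 25.71 + 794.6 + 97.44 = 917.75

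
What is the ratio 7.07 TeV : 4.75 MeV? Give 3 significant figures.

(7.07 × 10^12) / (4.75 × 10^6) = 1.488 × 10^6

1490000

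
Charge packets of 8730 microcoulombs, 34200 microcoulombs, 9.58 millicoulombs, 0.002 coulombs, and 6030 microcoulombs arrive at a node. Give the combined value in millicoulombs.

In millicoulombs:
  8730 microcoulombs = 8730 × 10⁻³ millicoulombs = 8.73
  34200 microcoulombs = 34200 × 10⁻³ millicoulombs = 34.2
  9.58 millicoulombs → 9.58
  0.002 coulombs = 0.002 × 10³ millicoulombs = 2
  6030 microcoulombs = 6030 × 10⁻³ millicoulombs = 6.03
Sum: 8.73 + 34.2 + 9.58 + 2 + 6.03 = 60.54

60.54 millicoulombs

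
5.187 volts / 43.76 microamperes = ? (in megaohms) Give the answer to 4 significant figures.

(5.187) / (43.76 × 10^-6) = 0.118533 × 10^6 Ω

0.1185 megaohms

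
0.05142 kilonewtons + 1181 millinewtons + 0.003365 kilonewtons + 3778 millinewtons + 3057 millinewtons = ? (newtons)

62.801 newtons

In newtons:
  0.05142 kilonewtons = 0.05142e3 newtons = 51.42
  1181 millinewtons = 1181e-3 newtons = 1.181
  0.003365 kilonewtons = 0.003365e3 newtons = 3.365
  3778 millinewtons = 3778e-3 newtons = 3.778
  3057 millinewtons = 3057e-3 newtons = 3.057
Sum: 51.42 + 1.181 + 3.365 + 3.778 + 3.057 = 62.801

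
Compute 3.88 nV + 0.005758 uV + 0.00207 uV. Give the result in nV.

In nV:
  3.88 nV → 3.88
  0.005758 uV = 0.005758 × 10^3 nV = 5.758
  0.00207 uV = 0.00207 × 10^3 nV = 2.07
Sum: 3.88 + 5.758 + 2.07 = 11.708

11.708 nV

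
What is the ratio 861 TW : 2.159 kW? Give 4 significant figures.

(861 × 10¹²) / (2.159 × 10³) = 398.8 × 10⁹

398800000000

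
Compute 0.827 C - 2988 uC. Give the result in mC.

In mC:
  0.827 C = 0.827 × 10^3 mC = 827
  2988 uC = 2988 × 10^-3 mC = 2.988
Difference: 827 - 2.988 = 824.012

824.012 mC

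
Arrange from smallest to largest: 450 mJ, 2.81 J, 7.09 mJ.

7.09 mJ < 450 mJ < 2.81 J

450 mJ = 0.45 J
2.81 J = 2.81 J
7.09 mJ = 0.00709 J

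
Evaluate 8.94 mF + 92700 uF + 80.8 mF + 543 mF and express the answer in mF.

In mF:
  8.94 mF → 8.94
  92700 uF = 92700 × 10⁻³ mF = 92.7
  80.8 mF → 80.8
  543 mF → 543
Sum: 8.94 + 92.7 + 80.8 + 543 = 725.44

725.44 mF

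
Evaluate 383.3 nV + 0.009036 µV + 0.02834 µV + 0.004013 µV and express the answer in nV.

424.689 nV

In nV:
  383.3 nV → 383.3
  0.009036 µV = 0.009036e3 nV = 9.036
  0.02834 µV = 0.02834e3 nV = 28.34
  0.004013 µV = 0.004013e3 nV = 4.013
Sum: 383.3 + 9.036 + 28.34 + 4.013 = 424.689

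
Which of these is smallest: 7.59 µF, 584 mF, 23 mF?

7.59 µF

7.59 µF = 0.00000759 F
584 mF = 0.584 F
23 mF = 0.023 F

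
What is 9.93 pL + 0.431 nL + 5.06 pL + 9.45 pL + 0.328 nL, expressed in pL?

In pL:
  9.93 pL → 9.93
  0.431 nL = 0.431e3 pL = 431
  5.06 pL → 5.06
  9.45 pL → 9.45
  0.328 nL = 0.328e3 pL = 328
Sum: 9.93 + 431 + 5.06 + 9.45 + 328 = 783.44

783.44 pL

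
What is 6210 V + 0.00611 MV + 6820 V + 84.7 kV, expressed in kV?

103.84 kV

In kV:
  6210 V = 6210 × 10^-3 kV = 6.21
  0.00611 MV = 0.00611 × 10^3 kV = 6.11
  6820 V = 6820 × 10^-3 kV = 6.82
  84.7 kV → 84.7
Sum: 6.21 + 6.11 + 6.82 + 84.7 = 103.84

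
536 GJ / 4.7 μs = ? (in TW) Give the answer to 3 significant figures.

(536e9) / (4.7e-6) = 114.04e15 W

114000 TW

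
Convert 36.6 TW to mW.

36600000000000000 mW

tera = 1e12, milli = 1e-3; factor is 1e15.
36.6 × 1e15 = 36600000000000000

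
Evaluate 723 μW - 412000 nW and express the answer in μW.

311 μW

In μW:
  723 μW → 723
  412000 nW = 412000 × 10^-3 μW = 412
Difference: 723 - 412 = 311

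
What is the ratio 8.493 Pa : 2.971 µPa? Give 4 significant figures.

2859000

(8.493) / (2.971e-6) = 2.8586e6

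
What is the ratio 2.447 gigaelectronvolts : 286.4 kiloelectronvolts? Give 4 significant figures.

8544

(2.447 × 10⁹) / (286.4 × 10³) = 0.008544 × 10⁶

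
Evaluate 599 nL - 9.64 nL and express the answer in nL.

In nL:
  599 nL → 599
  9.64 nL → 9.64
Difference: 599 - 9.64 = 589.36

589.36 nL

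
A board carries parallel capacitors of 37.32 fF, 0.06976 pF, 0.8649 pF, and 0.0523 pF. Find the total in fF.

In fF:
  37.32 fF → 37.32
  0.06976 pF = 0.06976 × 10^3 fF = 69.76
  0.8649 pF = 0.8649 × 10^3 fF = 864.9
  0.0523 pF = 0.0523 × 10^3 fF = 52.3
Sum: 37.32 + 69.76 + 864.9 + 52.3 = 1024.28

1024.28 fF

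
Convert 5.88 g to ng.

5880000000 ng

(no prefix) = 10^0, nano = 10^-9; factor is 10^9.
5.88 × 10^9 = 5880000000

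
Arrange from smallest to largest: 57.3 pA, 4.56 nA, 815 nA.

57.3 pA = 0.0000000000573 A
4.56 nA = 0.00000000456 A
815 nA = 0.000000815 A

57.3 pA < 4.56 nA < 815 nA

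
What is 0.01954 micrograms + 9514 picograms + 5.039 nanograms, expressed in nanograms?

34.093 nanograms

In nanograms:
  0.01954 micrograms = 0.01954 × 10³ nanograms = 19.54
  9514 picograms = 9514 × 10⁻³ nanograms = 9.514
  5.039 nanograms → 5.039
Sum: 19.54 + 9.514 + 5.039 = 34.093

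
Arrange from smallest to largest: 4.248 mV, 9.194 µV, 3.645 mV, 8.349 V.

9.194 µV < 3.645 mV < 4.248 mV < 8.349 V

4.248 mV = 0.004248 V
9.194 µV = 0.000009194 V
3.645 mV = 0.003645 V
8.349 V = 8.349 V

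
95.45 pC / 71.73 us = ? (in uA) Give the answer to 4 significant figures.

(95.45 × 10⁻¹²) / (71.73 × 10⁻⁶) = 1.33068 × 10⁻⁶ A

1.331 uA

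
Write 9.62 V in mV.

(no prefix) = 1e0, milli = 1e-3; factor is 1e3.
9.62 × 1e3 = 9620

9620 mV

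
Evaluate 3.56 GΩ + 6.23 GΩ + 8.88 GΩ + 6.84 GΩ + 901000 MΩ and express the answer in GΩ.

926.51 GΩ

In GΩ:
  3.56 GΩ → 3.56
  6.23 GΩ → 6.23
  8.88 GΩ → 8.88
  6.84 GΩ → 6.84
  901000 MΩ = 901000e-3 GΩ = 901
Sum: 3.56 + 6.23 + 8.88 + 6.84 + 901 = 926.51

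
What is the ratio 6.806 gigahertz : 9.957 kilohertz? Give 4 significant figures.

(6.806e9) / (9.957e3) = 0.68354e6

683500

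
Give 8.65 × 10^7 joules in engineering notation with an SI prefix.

86.5 megajoules

= 86.5 × 10^6 joules; 10^6 is mega.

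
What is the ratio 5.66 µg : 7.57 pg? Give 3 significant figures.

748000

(5.66e-6) / (7.57e-12) = 0.7477e6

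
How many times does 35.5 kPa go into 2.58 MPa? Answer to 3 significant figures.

(2.58 × 10^6) / (35.5 × 10^3) = 0.07268 × 10^3

72.7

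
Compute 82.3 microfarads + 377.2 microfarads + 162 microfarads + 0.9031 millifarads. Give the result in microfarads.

1524.6 microfarads

In microfarads:
  82.3 microfarads → 82.3
  377.2 microfarads → 377.2
  162 microfarads → 162
  0.9031 millifarads = 0.9031 × 10^3 microfarads = 903.1
Sum: 82.3 + 377.2 + 162 + 903.1 = 1524.6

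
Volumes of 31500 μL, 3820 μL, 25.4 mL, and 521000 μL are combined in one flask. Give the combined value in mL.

581.72 mL

In mL:
  31500 μL = 31500 × 10^-3 mL = 31.5
  3820 μL = 3820 × 10^-3 mL = 3.82
  25.4 mL → 25.4
  521000 μL = 521000 × 10^-3 mL = 521
Sum: 31.5 + 3.82 + 25.4 + 521 = 581.72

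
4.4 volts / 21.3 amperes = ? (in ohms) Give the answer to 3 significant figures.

(4.4) / (21.3) = 0.20657 Ω

0.207 ohms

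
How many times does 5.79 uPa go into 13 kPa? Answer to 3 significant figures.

2250000000

(13 × 10^3) / (5.79 × 10^-6) = 2.245 × 10^9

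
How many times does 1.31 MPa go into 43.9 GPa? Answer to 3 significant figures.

(43.9e9) / (1.31e6) = 33.51e3

33500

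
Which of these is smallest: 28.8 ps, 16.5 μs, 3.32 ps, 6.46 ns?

28.8 ps = 0.0000000000288 s
16.5 μs = 0.0000165 s
3.32 ps = 0.00000000000332 s
6.46 ns = 0.00000000646 s

3.32 ps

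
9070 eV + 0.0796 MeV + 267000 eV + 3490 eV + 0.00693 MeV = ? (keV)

366.09 keV

In keV:
  9070 eV = 9070 × 10⁻³ keV = 9.07
  0.0796 MeV = 0.0796 × 10³ keV = 79.6
  267000 eV = 267000 × 10⁻³ keV = 267
  3490 eV = 3490 × 10⁻³ keV = 3.49
  0.00693 MeV = 0.00693 × 10³ keV = 6.93
Sum: 9.07 + 79.6 + 267 + 3.49 + 6.93 = 366.09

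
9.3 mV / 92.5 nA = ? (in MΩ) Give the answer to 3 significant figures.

0.101 MΩ

(9.3 × 10⁻³) / (92.5 × 10⁻⁹) = 0.10054 × 10⁶ Ω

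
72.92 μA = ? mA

0.07292 mA

micro = 1e-6, milli = 1e-3; factor is 1e-3.
72.92 × 1e-3 = 0.07292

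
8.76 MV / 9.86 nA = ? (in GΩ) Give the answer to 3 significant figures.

888000 GΩ

(8.76e6) / (9.86e-9) = 0.88844e15 Ω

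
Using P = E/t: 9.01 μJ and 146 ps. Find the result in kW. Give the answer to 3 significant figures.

(9.01 × 10⁻⁶) / (146 × 10⁻¹²) = 0.061712 × 10⁶ W

61.7 kW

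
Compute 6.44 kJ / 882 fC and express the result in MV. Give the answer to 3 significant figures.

7300000000 MV

(6.44e3) / (882e-15) = 0.0073016e18 V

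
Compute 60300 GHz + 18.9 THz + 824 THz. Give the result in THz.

903.2 THz

In THz:
  60300 GHz = 60300e-3 THz = 60.3
  18.9 THz → 18.9
  824 THz → 824
Sum: 60.3 + 18.9 + 824 = 903.2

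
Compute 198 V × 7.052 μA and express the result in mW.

1.396296 mW

198 × 7.052e-6 = 1396.296e-6 W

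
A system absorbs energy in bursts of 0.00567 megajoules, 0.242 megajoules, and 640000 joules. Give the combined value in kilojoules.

In kilojoules:
  0.00567 megajoules = 0.00567 × 10^3 kilojoules = 5.67
  0.242 megajoules = 0.242 × 10^3 kilojoules = 242
  640000 joules = 640000 × 10^-3 kilojoules = 640
Sum: 5.67 + 242 + 640 = 887.67

887.67 kilojoules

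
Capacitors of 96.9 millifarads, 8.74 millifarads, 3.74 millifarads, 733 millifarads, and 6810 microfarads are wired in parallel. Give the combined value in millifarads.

849.19 millifarads

In millifarads:
  96.9 millifarads → 96.9
  8.74 millifarads → 8.74
  3.74 millifarads → 3.74
  733 millifarads → 733
  6810 microfarads = 6810 × 10⁻³ millifarads = 6.81
Sum: 96.9 + 8.74 + 3.74 + 733 + 6.81 = 849.19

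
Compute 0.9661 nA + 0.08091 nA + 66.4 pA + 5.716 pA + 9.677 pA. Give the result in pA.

In pA:
  0.9661 nA = 0.9661e3 pA = 966.1
  0.08091 nA = 0.08091e3 pA = 80.91
  66.4 pA → 66.4
  5.716 pA → 5.716
  9.677 pA → 9.677
Sum: 966.1 + 80.91 + 66.4 + 5.716 + 9.677 = 1128.803

1128.803 pA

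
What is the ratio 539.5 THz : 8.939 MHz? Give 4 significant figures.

(539.5e12) / (8.939e6) = 60.354e6

60350000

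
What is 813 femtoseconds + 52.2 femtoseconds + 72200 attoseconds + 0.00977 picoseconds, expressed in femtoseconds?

947.17 femtoseconds

In femtoseconds:
  813 femtoseconds → 813
  52.2 femtoseconds → 52.2
  72200 attoseconds = 72200 × 10⁻³ femtoseconds = 72.2
  0.00977 picoseconds = 0.00977 × 10³ femtoseconds = 9.77
Sum: 813 + 52.2 + 72.2 + 9.77 = 947.17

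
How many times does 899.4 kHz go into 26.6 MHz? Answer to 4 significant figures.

29.58

(26.6e6) / (899.4e3) = 0.029575e3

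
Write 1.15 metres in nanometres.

(no prefix) = 1e0, nano = 1e-9; factor is 1e9.
1.15 × 1e9 = 1150000000

1150000000 nanometres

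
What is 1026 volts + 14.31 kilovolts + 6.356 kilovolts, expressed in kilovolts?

21.692 kilovolts

In kilovolts:
  1026 volts = 1026e-3 kilovolts = 1.026
  14.31 kilovolts → 14.31
  6.356 kilovolts → 6.356
Sum: 1.026 + 14.31 + 6.356 = 21.692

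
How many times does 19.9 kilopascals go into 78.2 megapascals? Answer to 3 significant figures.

3930

(78.2e6) / (19.9e3) = 3.93e3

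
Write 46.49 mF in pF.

46490000000 pF

milli = 10^-3, pico = 10^-12; factor is 10^9.
46.49 × 10^9 = 46490000000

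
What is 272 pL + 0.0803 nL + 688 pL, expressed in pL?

In pL:
  272 pL → 272
  0.0803 nL = 0.0803e3 pL = 80.3
  688 pL → 688
Sum: 272 + 80.3 + 688 = 1040.3

1040.3 pL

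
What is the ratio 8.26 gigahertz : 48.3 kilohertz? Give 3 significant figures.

(8.26 × 10⁹) / (48.3 × 10³) = 0.171 × 10⁶

171000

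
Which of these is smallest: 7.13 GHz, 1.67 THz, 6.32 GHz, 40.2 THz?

6.32 GHz

7.13 GHz = 7130000000 Hz
1.67 THz = 1670000000000 Hz
6.32 GHz = 6320000000 Hz
40.2 THz = 40200000000000 Hz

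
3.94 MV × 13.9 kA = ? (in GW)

3.94 × 10⁶ × 13.9 × 10³ = 54.766 × 10⁹ W

54.766 GW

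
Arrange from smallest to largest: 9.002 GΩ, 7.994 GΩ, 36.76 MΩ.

36.76 MΩ < 7.994 GΩ < 9.002 GΩ

9.002 GΩ = 9002000000 Ω
7.994 GΩ = 7994000000 Ω
36.76 MΩ = 36760000 Ω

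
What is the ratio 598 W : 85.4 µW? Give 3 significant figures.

(598) / (85.4 × 10⁻⁶) = 7.002 × 10⁶

7000000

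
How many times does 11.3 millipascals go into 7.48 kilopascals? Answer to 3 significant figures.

662000

(7.48 × 10^3) / (11.3 × 10^-3) = 0.6619 × 10^6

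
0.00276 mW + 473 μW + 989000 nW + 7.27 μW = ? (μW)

In μW:
  0.00276 mW = 0.00276 × 10^3 μW = 2.76
  473 μW → 473
  989000 nW = 989000 × 10^-3 μW = 989
  7.27 μW → 7.27
Sum: 2.76 + 473 + 989 + 7.27 = 1472.03

1472.03 μW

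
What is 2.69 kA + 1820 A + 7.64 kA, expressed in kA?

12.15 kA

In kA:
  2.69 kA → 2.69
  1820 A = 1820 × 10^-3 kA = 1.82
  7.64 kA → 7.64
Sum: 2.69 + 1.82 + 7.64 = 12.15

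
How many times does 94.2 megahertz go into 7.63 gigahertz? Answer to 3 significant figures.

81.0

(7.63 × 10⁹) / (94.2 × 10⁶) = 0.081 × 10³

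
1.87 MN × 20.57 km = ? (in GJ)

38.4659 GJ

1.87 × 10⁶ × 20.57 × 10³ = 38.4659 × 10⁹ J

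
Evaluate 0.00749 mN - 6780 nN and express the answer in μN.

0.71 μN

In μN:
  0.00749 mN = 0.00749 × 10^3 μN = 7.49
  6780 nN = 6780 × 10^-3 μN = 6.78
Difference: 7.49 - 6.78 = 0.71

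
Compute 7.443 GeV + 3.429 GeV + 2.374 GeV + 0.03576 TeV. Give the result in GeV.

In GeV:
  7.443 GeV → 7.443
  3.429 GeV → 3.429
  2.374 GeV → 2.374
  0.03576 TeV = 0.03576 × 10^3 GeV = 35.76
Sum: 7.443 + 3.429 + 2.374 + 35.76 = 49.006

49.006 GeV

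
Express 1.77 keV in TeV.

0.00000000177 TeV

kilo = 10^3, tera = 10^12; factor is 10^-9.
1.77 × 10^-9 = 0.00000000177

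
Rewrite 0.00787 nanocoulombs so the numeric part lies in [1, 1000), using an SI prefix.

7.87 picocoulombs

= 7.87e-12 coulombs; 1e-12 is pico.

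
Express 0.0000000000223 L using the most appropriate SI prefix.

= 22.3e-12 L; 1e-12 is pico.

22.3 pL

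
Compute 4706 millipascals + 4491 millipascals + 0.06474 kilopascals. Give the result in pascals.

73.937 pascals

In pascals:
  4706 millipascals = 4706 × 10⁻³ pascals = 4.706
  4491 millipascals = 4491 × 10⁻³ pascals = 4.491
  0.06474 kilopascals = 0.06474 × 10³ pascals = 64.74
Sum: 4.706 + 4.491 + 64.74 = 73.937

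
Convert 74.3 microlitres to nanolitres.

74300 nanolitres

micro = 1e-6, nano = 1e-9; factor is 1e3.
74.3 × 1e3 = 74300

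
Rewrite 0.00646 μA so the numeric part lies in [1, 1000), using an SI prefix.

6.46 nA

= 6.46e-9 A; 1e-9 is nano.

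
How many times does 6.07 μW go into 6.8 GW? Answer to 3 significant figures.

(6.8 × 10⁹) / (6.07 × 10⁻⁶) = 1.12 × 10¹⁵

1120000000000000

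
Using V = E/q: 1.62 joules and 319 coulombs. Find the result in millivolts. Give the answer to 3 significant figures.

5.08 millivolts

(1.62) / (319) = 0.0050784 V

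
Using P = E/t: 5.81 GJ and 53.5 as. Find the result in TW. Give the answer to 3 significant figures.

109000000000000 TW

(5.81e9) / (53.5e-18) = 0.1086e27 W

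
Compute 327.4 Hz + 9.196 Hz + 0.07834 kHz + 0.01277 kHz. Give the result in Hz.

427.706 Hz

In Hz:
  327.4 Hz → 327.4
  9.196 Hz → 9.196
  0.07834 kHz = 0.07834 × 10^3 Hz = 78.34
  0.01277 kHz = 0.01277 × 10^3 Hz = 12.77
Sum: 327.4 + 9.196 + 78.34 + 12.77 = 427.706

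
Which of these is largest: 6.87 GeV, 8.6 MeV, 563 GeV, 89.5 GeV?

6.87 GeV = 6870000000 eV
8.6 MeV = 8600000 eV
563 GeV = 563000000000 eV
89.5 GeV = 89500000000 eV

563 GeV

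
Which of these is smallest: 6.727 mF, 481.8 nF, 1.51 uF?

6.727 mF = 0.006727 F
481.8 nF = 0.0000004818 F
1.51 uF = 0.00000151 F

481.8 nF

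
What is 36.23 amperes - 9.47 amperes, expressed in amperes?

26.76 amperes

In amperes:
  36.23 amperes → 36.23
  9.47 amperes → 9.47
Difference: 36.23 - 9.47 = 26.76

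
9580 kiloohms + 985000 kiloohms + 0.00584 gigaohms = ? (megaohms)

In megaohms:
  9580 kiloohms = 9580e-3 megaohms = 9.58
  985000 kiloohms = 985000e-3 megaohms = 985
  0.00584 gigaohms = 0.00584e3 megaohms = 5.84
Sum: 9.58 + 985 + 5.84 = 1000.42

1000.42 megaohms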